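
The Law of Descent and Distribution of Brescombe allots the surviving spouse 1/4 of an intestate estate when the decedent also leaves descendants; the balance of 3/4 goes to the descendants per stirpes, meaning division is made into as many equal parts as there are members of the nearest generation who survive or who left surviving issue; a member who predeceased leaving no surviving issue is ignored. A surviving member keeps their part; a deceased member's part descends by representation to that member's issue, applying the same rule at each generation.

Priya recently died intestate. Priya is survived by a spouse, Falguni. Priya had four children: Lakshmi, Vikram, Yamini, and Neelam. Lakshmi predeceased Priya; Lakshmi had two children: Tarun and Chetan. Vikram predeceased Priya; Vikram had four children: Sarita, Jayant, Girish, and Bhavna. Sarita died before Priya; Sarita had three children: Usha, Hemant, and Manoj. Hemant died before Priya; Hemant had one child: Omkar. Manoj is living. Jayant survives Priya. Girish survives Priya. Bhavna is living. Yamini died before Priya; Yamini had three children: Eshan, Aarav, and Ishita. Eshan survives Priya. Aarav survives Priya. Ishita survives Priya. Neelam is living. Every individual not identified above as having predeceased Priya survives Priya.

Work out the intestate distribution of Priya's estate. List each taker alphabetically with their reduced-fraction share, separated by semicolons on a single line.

Aarav 1/16; Bhavna 3/64; Chetan 3/32; Eshan 1/16; Falguni 1/4; Girish 3/64; Ishita 1/16; Jayant 3/64; Manoj 1/64; Neelam 3/16; Omkar 1/64; Tarun 3/32; Usha 1/64

Falguni, as surviving spouse, takes 1/4.
The remaining 3/4 passes to Priya's descendants per stirpes.
The 3/4 is divided into 4 equal shares of 3/16 among Lakshmi, Vikram, Yamini, Neelam.
Lakshmi predeceased; the 3/16 allotted to Lakshmi's branch passes to Lakshmi's issue by representation.
The 3/16 is divided into 2 equal shares of 3/32 among Tarun, Chetan.
Tarun is living and takes 3/32.
Chetan is living and takes 3/32.
Vikram predeceased; the 3/16 allotted to Vikram's branch passes to Vikram's issue by representation.
The 3/16 is divided into 4 equal shares of 3/64 among Sarita, Jayant, Girish, Bhavna.
Sarita predeceased; the 3/64 allotted to Sarita's branch passes to Sarita's issue by representation.
The 3/64 is divided into 3 equal shares of 1/64 among Usha, Hemant, Manoj.
Usha is living and takes 1/64.
Hemant predeceased; the 1/64 allotted to Hemant's branch passes to Hemant's issue by representation.
Omkar is the sole taker at this level and receives the full 1/64.
Manoj is living and takes 1/64.
Jayant is living and takes 3/64.
Girish is living and takes 3/64.
Bhavna is living and takes 3/64.
Yamini predeceased; the 3/16 allotted to Yamini's branch passes to Yamini's issue by representation.
The 3/16 is divided into 3 equal shares of 1/16 among Eshan, Aarav, Ishita.
Eshan is living and takes 1/16.
Aarav is living and takes 1/16.
Ishita is living and takes 1/16.
Neelam is living and takes 3/16.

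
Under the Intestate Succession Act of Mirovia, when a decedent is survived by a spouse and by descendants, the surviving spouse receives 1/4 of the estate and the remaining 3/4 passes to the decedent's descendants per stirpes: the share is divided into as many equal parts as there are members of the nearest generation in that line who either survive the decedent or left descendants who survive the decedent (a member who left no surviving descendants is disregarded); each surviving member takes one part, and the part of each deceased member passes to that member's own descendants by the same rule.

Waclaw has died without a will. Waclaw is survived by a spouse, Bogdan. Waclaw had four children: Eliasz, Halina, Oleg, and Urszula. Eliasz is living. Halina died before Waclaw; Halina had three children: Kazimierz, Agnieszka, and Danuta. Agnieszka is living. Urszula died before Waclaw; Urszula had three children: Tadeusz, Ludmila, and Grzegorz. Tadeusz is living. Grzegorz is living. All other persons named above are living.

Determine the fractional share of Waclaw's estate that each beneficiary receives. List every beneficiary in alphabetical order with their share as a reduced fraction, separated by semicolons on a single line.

Agnieszka 1/16; Bogdan 1/4; Danuta 1/16; Eliasz 3/16; Grzegorz 1/16; Kazimierz 1/16; Ludmila 1/16; Oleg 3/16; Tadeusz 1/16

Bogdan, as surviving spouse, takes 1/4.
The remaining 3/4 passes to Waclaw's descendants per stirpes.
The 3/4 is divided into 4 equal shares of 3/16 among Eliasz, Halina, Oleg, Urszula.
Eliasz is living and takes 3/16.
Halina predeceased; the 3/16 allotted to Halina's branch passes to Halina's issue by representation.
The 3/16 is divided into 3 equal shares of 1/16 among Kazimierz, Agnieszka, Danuta.
Kazimierz is living and takes 1/16.
Agnieszka is living and takes 1/16.
Danuta is living and takes 1/16.
Oleg is living and takes 3/16.
Urszula predeceased; the 3/16 allotted to Urszula's branch passes to Urszula's issue by representation.
The 3/16 is divided into 3 equal shares of 1/16 among Tadeusz, Ludmila, Grzegorz.
Tadeusz is living and takes 1/16.
Ludmila is living and takes 1/16.
Grzegorz is living and takes 1/16.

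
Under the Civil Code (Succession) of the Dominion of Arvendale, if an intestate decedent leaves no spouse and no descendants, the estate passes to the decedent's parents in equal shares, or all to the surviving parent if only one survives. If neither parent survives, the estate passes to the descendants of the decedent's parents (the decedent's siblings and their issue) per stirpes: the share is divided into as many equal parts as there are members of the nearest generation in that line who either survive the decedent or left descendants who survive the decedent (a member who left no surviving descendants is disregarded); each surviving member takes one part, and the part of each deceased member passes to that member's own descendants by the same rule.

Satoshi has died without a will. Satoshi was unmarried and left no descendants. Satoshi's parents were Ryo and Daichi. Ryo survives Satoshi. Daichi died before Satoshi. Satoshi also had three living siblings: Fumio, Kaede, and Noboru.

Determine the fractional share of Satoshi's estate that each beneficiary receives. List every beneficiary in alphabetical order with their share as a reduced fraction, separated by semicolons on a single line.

Ryo 1

Only one parent, Ryo, survives, so Ryo takes the entire estate. The siblings take nothing because a surviving parent has priority.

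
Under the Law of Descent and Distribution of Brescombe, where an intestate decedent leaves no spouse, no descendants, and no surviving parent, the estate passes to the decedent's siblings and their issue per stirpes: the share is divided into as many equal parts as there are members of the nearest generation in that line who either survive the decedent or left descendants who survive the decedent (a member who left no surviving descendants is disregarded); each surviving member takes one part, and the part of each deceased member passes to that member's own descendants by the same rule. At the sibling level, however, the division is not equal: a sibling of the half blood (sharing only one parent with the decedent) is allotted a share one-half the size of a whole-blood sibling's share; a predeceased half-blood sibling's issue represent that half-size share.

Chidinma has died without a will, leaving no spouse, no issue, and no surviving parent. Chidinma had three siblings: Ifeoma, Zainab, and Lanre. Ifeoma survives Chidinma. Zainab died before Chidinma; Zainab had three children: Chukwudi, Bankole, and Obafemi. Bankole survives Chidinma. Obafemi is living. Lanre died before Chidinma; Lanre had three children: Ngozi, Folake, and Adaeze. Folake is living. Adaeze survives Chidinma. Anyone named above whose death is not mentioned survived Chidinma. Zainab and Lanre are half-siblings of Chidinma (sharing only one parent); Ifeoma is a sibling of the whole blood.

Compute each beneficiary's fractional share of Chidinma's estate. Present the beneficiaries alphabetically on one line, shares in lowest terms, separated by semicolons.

No spouse, descendants, or parent survives, so the estate passes to Chidinma's siblings per stirpes.
Half-blood siblings count for one-half the weight of whole-blood siblings at the initial division.
Dividing 1 in proportion to weights (total weight 2): Ifeoma (weight 1) → 1/2; Zainab (weight 1/2) → 1/4; Lanre (weight 1/2) → 1/4.
Ifeoma is living and takes 1/2.
Zainab predeceased; the 1/4 allotted to Zainab's branch passes to Zainab's issue by representation.
The 1/4 is divided into 3 equal shares of 1/12 among Chukwudi, Bankole, Obafemi.
Chukwudi is living and takes 1/12.
Bankole is living and takes 1/12.
Obafemi is living and takes 1/12.
Lanre predeceased; the 1/4 allotted to Lanre's branch passes to Lanre's issue by representation.
The 1/4 is divided into 3 equal shares of 1/12 among Ngozi, Folake, Adaeze.
Ngozi is living and takes 1/12.
Folake is living and takes 1/12.
Adaeze is living and takes 1/12.

Adaeze 1/12; Bankole 1/12; Chukwudi 1/12; Folake 1/12; Ifeoma 1/2; Ngozi 1/12; Obafemi 1/12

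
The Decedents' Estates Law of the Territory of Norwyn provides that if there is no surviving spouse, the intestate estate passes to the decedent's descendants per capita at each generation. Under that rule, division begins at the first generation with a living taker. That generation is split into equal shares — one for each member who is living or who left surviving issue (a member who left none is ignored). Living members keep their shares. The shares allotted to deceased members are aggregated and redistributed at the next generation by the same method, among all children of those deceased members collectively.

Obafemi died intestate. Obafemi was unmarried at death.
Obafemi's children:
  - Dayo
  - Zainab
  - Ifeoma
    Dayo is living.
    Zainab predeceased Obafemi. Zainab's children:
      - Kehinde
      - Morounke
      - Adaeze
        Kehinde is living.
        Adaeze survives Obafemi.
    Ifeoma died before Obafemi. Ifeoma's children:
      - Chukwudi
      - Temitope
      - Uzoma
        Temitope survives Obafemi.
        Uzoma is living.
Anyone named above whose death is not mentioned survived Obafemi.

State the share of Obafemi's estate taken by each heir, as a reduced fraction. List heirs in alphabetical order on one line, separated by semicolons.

There is no surviving spouse, so the entire estate passes to Obafemi's descendants per capita at each generation.
At generation 1 (Dayo, Zainab, Ifeoma) there are 3 shares of (1)/3 = 1/3 each.
Living: Dayo — each takes 1/3.
Deceased: Zainab and Ifeoma. Their combined 2/3 is pooled and carried to generation 2.
At generation 2 (Kehinde, Morounke, Adaeze, Chukwudi, Temitope, Uzoma) there are 6 shares of (2/3)/6 = 1/9 each.
Living: Kehinde, Morounke, Adaeze, Chukwudi, Temitope, and Uzoma — each takes 1/9.

Adaeze 1/9; Chukwudi 1/9; Dayo 1/3; Kehinde 1/9; Morounke 1/9; Temitope 1/9; Uzoma 1/9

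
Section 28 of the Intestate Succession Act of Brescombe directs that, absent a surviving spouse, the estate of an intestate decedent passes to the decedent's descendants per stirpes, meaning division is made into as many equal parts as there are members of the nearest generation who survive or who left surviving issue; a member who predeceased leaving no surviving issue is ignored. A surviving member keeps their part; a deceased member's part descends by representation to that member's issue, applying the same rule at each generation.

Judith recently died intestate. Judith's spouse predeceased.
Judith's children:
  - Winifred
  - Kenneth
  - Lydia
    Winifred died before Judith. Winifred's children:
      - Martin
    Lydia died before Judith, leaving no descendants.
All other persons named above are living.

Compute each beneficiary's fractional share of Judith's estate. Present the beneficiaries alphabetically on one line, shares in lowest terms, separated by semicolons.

There is no surviving spouse, so the entire estate passes to Judith's descendants per stirpes.
Lydia left no surviving issue, so that branch lapses and is disregarded.
The estate is divided into 2 equal shares of 1/2 among Winifred, Kenneth.
Winifred predeceased; the 1/2 allotted to Winifred's branch passes to Winifred's issue by representation.
Martin is the sole taker at this level and receives the full 1/2.
Kenneth is living and takes 1/2.

Kenneth 1/2; Martin 1/2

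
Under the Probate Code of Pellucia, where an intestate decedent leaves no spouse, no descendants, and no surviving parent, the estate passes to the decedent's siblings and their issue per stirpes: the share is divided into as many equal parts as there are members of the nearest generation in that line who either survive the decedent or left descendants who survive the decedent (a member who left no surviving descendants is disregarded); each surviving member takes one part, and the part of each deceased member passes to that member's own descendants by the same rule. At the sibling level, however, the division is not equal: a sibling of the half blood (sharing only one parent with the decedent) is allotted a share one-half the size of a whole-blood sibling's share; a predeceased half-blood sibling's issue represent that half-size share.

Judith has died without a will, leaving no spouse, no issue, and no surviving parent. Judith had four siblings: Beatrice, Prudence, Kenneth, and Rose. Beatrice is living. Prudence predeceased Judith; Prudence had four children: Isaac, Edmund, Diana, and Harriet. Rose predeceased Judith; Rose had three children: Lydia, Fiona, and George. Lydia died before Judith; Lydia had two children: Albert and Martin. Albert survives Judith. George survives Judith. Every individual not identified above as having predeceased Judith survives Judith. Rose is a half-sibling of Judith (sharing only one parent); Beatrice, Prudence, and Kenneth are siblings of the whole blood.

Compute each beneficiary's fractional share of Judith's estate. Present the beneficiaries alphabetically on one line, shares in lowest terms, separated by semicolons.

Albert 1/42; Beatrice 2/7; Diana 1/14; Edmund 1/14; Fiona 1/21; George 1/21; Harriet 1/14; Isaac 1/14; Kenneth 2/7; Martin 1/42

No spouse, descendants, or parent survives, so the estate passes to Judith's siblings per stirpes.
Half-blood siblings count for one-half the weight of whole-blood siblings at the initial division.
Dividing 1 in proportion to weights (total weight 7/2): Beatrice (weight 1) → 2/7; Prudence (weight 1) → 2/7; Kenneth (weight 1) → 2/7; Rose (weight 1/2) → 1/7.
Beatrice is living and takes 2/7.
Prudence predeceased; the 2/7 allotted to Prudence's branch passes to Prudence's issue by representation.
The 2/7 is divided into 4 equal shares of 1/14 among Isaac, Edmund, Diana, Harriet.
Isaac is living and takes 1/14.
Edmund is living and takes 1/14.
Diana is living and takes 1/14.
Harriet is living and takes 1/14.
Kenneth is living and takes 2/7.
Rose predeceased; the 1/7 allotted to Rose's branch passes to Rose's issue by representation.
The 1/7 is divided into 3 equal shares of 1/21 among Lydia, Fiona, George.
Lydia predeceased; the 1/21 allotted to Lydia's branch passes to Lydia's issue by representation.
The 1/21 is divided into 2 equal shares of 1/42 among Albert, Martin.
Albert is living and takes 1/42.
Martin is living and takes 1/42.
Fiona is living and takes 1/21.
George is living and takes 1/21.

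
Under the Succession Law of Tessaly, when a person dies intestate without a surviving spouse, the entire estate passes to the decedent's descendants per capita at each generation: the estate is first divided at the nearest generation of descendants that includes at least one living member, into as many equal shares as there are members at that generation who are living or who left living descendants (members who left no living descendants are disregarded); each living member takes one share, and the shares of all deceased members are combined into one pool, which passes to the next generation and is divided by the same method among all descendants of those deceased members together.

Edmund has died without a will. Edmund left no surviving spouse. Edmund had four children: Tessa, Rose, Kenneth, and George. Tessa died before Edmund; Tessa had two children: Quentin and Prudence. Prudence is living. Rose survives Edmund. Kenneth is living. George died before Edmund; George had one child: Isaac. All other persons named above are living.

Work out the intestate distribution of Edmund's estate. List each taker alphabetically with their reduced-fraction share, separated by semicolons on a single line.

There is no surviving spouse, so the entire estate passes to Edmund's descendants per capita at each generation.
At generation 1 (Tessa, Rose, Kenneth, George) there are 4 shares of (1)/4 = 1/4 each.
Living: Rose and Kenneth — each takes 1/4.
Deceased: Tessa and George. Their combined 1/2 is pooled and carried to generation 2.
At generation 2 (Quentin, Prudence, Isaac) there are 3 shares of (1/2)/3 = 1/6 each.
Living: Quentin, Prudence, and Isaac — each takes 1/6.

Isaac 1/6; Kenneth 1/4; Prudence 1/6; Quentin 1/6; Rose 1/4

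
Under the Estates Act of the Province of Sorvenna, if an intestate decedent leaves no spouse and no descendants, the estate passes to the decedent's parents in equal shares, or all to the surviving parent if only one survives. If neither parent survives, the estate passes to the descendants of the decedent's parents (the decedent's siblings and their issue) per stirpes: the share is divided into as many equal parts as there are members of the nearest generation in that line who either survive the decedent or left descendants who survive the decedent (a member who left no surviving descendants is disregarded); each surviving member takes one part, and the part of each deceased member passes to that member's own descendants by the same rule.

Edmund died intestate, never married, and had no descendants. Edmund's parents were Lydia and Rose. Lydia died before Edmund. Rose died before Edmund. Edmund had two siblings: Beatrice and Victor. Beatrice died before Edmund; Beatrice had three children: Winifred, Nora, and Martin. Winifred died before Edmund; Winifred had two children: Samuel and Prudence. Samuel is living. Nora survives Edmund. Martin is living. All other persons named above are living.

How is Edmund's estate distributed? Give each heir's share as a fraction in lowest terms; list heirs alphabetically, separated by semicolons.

Martin 1/6; Nora 1/6; Prudence 1/12; Samuel 1/12; Victor 1/2

Neither parent survives and there are no descendants, so the estate passes to Edmund's siblings and their issue per stirpes.
The estate is divided into 2 equal shares of 1/2 among Beatrice, Victor.
Beatrice predeceased; the 1/2 allotted to Beatrice's branch passes to Beatrice's issue by representation.
The 1/2 is divided into 3 equal shares of 1/6 among Winifred, Nora, Martin.
Winifred predeceased; the 1/6 allotted to Winifred's branch passes to Winifred's issue by representation.
The 1/6 is divided into 2 equal shares of 1/12 among Samuel, Prudence.
Samuel is living and takes 1/12.
Prudence is living and takes 1/12.
Nora is living and takes 1/6.
Martin is living and takes 1/6.
Victor is living and takes 1/2.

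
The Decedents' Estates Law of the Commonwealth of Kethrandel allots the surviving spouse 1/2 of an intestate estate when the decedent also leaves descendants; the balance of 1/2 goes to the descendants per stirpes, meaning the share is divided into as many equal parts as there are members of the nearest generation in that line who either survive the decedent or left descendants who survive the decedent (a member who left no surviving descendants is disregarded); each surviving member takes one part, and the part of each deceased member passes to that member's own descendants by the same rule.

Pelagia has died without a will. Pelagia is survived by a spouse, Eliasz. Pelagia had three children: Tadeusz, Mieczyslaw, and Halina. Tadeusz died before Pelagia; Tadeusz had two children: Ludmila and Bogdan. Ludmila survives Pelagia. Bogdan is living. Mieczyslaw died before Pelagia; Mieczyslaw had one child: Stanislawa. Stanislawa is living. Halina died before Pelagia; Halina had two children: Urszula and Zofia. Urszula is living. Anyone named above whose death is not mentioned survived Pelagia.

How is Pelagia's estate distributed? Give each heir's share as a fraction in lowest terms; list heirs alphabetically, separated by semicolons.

Bogdan 1/12; Eliasz 1/2; Ludmila 1/12; Stanislawa 1/6; Urszula 1/12; Zofia 1/12

Eliasz, as surviving spouse, takes 1/2.
The remaining 1/2 passes to Pelagia's descendants per stirpes.
The 1/2 is divided into 3 equal shares of 1/6 among Tadeusz, Mieczyslaw, Halina.
Tadeusz predeceased; the 1/6 allotted to Tadeusz's branch passes to Tadeusz's issue by representation.
The 1/6 is divided into 2 equal shares of 1/12 among Ludmila, Bogdan.
Ludmila is living and takes 1/12.
Bogdan is living and takes 1/12.
Mieczyslaw predeceased; the 1/6 allotted to Mieczyslaw's branch passes to Mieczyslaw's issue by representation.
Stanislawa is the sole taker at this level and receives the full 1/6.
Halina predeceased; the 1/6 allotted to Halina's branch passes to Halina's issue by representation.
The 1/6 is divided into 2 equal shares of 1/12 among Urszula, Zofia.
Urszula is living and takes 1/12.
Zofia is living and takes 1/12.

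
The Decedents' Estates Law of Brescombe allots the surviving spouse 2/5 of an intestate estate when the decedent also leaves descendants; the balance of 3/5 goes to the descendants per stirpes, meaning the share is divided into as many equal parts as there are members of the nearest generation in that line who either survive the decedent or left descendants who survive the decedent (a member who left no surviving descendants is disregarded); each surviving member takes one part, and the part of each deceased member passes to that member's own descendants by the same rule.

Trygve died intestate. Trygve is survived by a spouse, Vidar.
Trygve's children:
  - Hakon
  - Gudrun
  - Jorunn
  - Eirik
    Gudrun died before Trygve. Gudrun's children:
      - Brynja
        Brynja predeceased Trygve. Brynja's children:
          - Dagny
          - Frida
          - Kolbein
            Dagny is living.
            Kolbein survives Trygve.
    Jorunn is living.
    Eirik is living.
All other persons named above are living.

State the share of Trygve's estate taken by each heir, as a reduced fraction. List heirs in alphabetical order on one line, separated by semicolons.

Dagny 1/20; Eirik 3/20; Frida 1/20; Hakon 3/20; Jorunn 3/20; Kolbein 1/20; Vidar 2/5

Vidar, as surviving spouse, takes 2/5.
The remaining 3/5 passes to Trygve's descendants per stirpes.
The 3/5 is divided into 4 equal shares of 3/20 among Hakon, Gudrun, Jorunn, Eirik.
Hakon is living and takes 3/20.
Gudrun predeceased; the 3/20 allotted to Gudrun's branch passes to Gudrun's issue by representation.
Brynja's line is the sole branch at this level, so the full 3/20 passes to Brynja's issue by representation.
The 3/20 is divided into 3 equal shares of 1/20 among Dagny, Frida, Kolbein.
Dagny is living and takes 1/20.
Frida is living and takes 1/20.
Kolbein is living and takes 1/20.
Jorunn is living and takes 3/20.
Eirik is living and takes 3/20.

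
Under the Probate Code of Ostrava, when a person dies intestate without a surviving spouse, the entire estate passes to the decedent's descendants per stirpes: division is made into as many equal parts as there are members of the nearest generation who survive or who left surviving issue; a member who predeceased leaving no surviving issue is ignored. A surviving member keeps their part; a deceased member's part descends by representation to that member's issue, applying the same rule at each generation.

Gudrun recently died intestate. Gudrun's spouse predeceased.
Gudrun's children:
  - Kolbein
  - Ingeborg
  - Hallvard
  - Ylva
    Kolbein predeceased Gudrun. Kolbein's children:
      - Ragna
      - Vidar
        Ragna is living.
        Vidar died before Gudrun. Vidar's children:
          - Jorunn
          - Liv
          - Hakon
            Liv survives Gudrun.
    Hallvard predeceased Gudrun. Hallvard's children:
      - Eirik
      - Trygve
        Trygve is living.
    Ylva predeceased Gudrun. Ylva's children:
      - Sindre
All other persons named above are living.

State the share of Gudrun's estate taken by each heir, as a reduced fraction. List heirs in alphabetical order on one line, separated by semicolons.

Eirik 1/8; Hakon 1/24; Ingeborg 1/4; Jorunn 1/24; Liv 1/24; Ragna 1/8; Sindre 1/4; Trygve 1/8

There is no surviving spouse, so the entire estate passes to Gudrun's descendants per stirpes.
The estate is divided into 4 equal shares of 1/4 among Kolbein, Ingeborg, Hallvard, Ylva.
Kolbein predeceased; the 1/4 allotted to Kolbein's branch passes to Kolbein's issue by representation.
The 1/4 is divided into 2 equal shares of 1/8 among Ragna, Vidar.
Ragna is living and takes 1/8.
Vidar predeceased; the 1/8 allotted to Vidar's branch passes to Vidar's issue by representation.
The 1/8 is divided into 3 equal shares of 1/24 among Jorunn, Liv, Hakon.
Jorunn is living and takes 1/24.
Liv is living and takes 1/24.
Hakon is living and takes 1/24.
Ingeborg is living and takes 1/4.
Hallvard predeceased; the 1/4 allotted to Hallvard's branch passes to Hallvard's issue by representation.
The 1/4 is divided into 2 equal shares of 1/8 among Eirik, Trygve.
Eirik is living and takes 1/8.
Trygve is living and takes 1/8.
Ylva predeceased; the 1/4 allotted to Ylva's branch passes to Ylva's issue by representation.
Sindre is the sole taker at this level and receives the full 1/4.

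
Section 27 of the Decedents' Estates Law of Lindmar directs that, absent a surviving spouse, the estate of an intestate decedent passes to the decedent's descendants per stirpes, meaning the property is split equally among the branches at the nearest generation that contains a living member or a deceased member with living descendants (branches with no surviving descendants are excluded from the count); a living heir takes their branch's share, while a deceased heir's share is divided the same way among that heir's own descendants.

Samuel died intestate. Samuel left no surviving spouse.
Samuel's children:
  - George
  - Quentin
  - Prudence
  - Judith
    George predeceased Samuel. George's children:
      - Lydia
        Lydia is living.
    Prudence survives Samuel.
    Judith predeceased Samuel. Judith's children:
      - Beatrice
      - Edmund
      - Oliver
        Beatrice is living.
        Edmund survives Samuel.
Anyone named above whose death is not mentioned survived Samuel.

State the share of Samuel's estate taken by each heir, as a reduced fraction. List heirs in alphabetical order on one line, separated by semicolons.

There is no surviving spouse, so the entire estate passes to Samuel's descendants per stirpes.
The estate is divided into 4 equal shares of 1/4 among George, Quentin, Prudence, Judith.
George predeceased; the 1/4 allotted to George's branch passes to George's issue by representation.
Lydia is the sole taker at this level and receives the full 1/4.
Quentin is living and takes 1/4.
Prudence is living and takes 1/4.
Judith predeceased; the 1/4 allotted to Judith's branch passes to Judith's issue by representation.
The 1/4 is divided into 3 equal shares of 1/12 among Beatrice, Edmund, Oliver.
Beatrice is living and takes 1/12.
Edmund is living and takes 1/12.
Oliver is living and takes 1/12.

Beatrice 1/12; Edmund 1/12; Lydia 1/4; Oliver 1/12; Prudence 1/4; Quentin 1/4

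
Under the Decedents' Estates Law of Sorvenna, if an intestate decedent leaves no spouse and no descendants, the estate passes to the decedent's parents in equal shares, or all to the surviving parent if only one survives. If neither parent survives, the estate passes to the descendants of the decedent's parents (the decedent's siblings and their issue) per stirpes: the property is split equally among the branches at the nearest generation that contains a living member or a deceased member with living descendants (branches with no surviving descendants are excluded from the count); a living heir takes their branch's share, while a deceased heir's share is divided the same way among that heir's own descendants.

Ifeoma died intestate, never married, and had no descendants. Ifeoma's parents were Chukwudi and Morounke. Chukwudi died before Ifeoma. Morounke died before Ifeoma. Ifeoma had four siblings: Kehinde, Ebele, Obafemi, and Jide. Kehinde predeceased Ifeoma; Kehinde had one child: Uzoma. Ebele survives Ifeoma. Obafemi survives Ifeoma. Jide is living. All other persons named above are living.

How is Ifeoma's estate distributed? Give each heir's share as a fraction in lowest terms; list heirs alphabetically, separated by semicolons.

Neither parent survives and there are no descendants, so the estate passes to Ifeoma's siblings and their issue per stirpes.
The estate is divided into 4 equal shares of 1/4 among Kehinde, Ebele, Obafemi, Jide.
Kehinde predeceased; the 1/4 allotted to Kehinde's branch passes to Kehinde's issue by representation.
Uzoma is the sole taker at this level and receives the full 1/4.
Ebele is living and takes 1/4.
Obafemi is living and takes 1/4.
Jide is living and takes 1/4.

Ebele 1/4; Jide 1/4; Obafemi 1/4; Uzoma 1/4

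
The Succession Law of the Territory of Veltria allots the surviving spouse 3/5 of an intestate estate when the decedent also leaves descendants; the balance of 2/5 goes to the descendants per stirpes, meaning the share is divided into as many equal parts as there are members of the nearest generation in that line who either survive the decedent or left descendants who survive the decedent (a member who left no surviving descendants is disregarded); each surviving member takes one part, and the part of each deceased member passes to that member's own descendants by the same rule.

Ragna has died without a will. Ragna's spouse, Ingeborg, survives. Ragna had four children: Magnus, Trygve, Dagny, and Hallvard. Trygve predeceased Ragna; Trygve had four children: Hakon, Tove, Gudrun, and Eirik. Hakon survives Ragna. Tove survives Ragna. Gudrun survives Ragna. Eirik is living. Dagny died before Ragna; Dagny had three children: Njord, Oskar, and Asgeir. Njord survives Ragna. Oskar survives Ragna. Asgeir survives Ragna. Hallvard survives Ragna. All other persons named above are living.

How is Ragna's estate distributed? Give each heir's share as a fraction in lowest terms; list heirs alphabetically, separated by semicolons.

Asgeir 1/30; Eirik 1/40; Gudrun 1/40; Hakon 1/40; Hallvard 1/10; Ingeborg 3/5; Magnus 1/10; Njord 1/30; Oskar 1/30; Tove 1/40

Ingeborg, as surviving spouse, takes 3/5.
The remaining 2/5 passes to Ragna's descendants per stirpes.
The 2/5 is divided into 4 equal shares of 1/10 among Magnus, Trygve, Dagny, Hallvard.
Magnus is living and takes 1/10.
Trygve predeceased; the 1/10 allotted to Trygve's branch passes to Trygve's issue by representation.
The 1/10 is divided into 4 equal shares of 1/40 among Hakon, Tove, Gudrun, Eirik.
Hakon is living and takes 1/40.
Tove is living and takes 1/40.
Gudrun is living and takes 1/40.
Eirik is living and takes 1/40.
Dagny predeceased; the 1/10 allotted to Dagny's branch passes to Dagny's issue by representation.
The 1/10 is divided into 3 equal shares of 1/30 among Njord, Oskar, Asgeir.
Njord is living and takes 1/30.
Oskar is living and takes 1/30.
Asgeir is living and takes 1/30.
Hallvard is living and takes 1/10.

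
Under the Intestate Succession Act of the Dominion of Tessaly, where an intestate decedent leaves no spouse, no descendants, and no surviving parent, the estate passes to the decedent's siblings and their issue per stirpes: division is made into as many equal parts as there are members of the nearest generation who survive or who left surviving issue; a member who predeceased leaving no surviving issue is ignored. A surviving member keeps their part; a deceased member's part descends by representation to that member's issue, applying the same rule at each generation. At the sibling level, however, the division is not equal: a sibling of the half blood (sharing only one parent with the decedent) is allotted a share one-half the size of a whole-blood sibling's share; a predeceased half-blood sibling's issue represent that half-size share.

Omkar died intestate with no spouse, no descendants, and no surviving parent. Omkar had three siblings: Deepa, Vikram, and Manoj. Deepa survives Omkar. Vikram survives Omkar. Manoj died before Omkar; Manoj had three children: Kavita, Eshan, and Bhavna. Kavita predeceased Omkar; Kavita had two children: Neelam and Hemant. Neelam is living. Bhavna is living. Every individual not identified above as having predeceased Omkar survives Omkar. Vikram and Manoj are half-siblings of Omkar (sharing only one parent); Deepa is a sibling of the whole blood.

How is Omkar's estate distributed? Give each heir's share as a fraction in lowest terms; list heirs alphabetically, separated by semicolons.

Bhavna 1/12; Deepa 1/2; Eshan 1/12; Hemant 1/24; Neelam 1/24; Vikram 1/4

No spouse, descendants, or parent survives, so the estate passes to Omkar's siblings per stirpes.
Half-blood siblings count for one-half the weight of whole-blood siblings at the initial division.
Dividing 1 in proportion to weights (total weight 2): Deepa (weight 1) → 1/2; Vikram (weight 1/2) → 1/4; Manoj (weight 1/2) → 1/4.
Deepa is living and takes 1/2.
Vikram is living and takes 1/4.
Manoj predeceased; the 1/4 allotted to Manoj's branch passes to Manoj's issue by representation.
The 1/4 is divided into 3 equal shares of 1/12 among Kavita, Eshan, Bhavna.
Kavita predeceased; the 1/12 allotted to Kavita's branch passes to Kavita's issue by representation.
The 1/12 is divided into 2 equal shares of 1/24 among Neelam, Hemant.
Neelam is living and takes 1/24.
Hemant is living and takes 1/24.
Eshan is living and takes 1/12.
Bhavna is living and takes 1/12.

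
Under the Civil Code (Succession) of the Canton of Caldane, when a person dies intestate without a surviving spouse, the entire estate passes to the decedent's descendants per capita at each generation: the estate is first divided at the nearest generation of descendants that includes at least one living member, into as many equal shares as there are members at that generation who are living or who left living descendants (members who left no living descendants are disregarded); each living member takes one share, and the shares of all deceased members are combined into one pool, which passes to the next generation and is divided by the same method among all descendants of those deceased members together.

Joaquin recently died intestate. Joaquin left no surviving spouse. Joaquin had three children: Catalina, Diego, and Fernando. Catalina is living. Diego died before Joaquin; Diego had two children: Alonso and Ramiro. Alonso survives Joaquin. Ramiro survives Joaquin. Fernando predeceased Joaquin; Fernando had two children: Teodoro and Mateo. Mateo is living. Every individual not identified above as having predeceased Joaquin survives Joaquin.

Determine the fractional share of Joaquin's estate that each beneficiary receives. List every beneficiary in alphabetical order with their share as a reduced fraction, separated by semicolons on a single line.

There is no surviving spouse, so the entire estate passes to Joaquin's descendants per capita at each generation.
At generation 1 (Catalina, Diego, Fernando) there are 3 shares of (1)/3 = 1/3 each.
Living: Catalina — each takes 1/3.
Deceased: Diego and Fernando. Their combined 2/3 is pooled and carried to generation 2.
At generation 2 (Alonso, Ramiro, Teodoro, Mateo) there are 4 shares of (2/3)/4 = 1/6 each.
Living: Alonso, Ramiro, Teodoro, and Mateo — each takes 1/6.

Alonso 1/6; Catalina 1/3; Mateo 1/6; Ramiro 1/6; Teodoro 1/6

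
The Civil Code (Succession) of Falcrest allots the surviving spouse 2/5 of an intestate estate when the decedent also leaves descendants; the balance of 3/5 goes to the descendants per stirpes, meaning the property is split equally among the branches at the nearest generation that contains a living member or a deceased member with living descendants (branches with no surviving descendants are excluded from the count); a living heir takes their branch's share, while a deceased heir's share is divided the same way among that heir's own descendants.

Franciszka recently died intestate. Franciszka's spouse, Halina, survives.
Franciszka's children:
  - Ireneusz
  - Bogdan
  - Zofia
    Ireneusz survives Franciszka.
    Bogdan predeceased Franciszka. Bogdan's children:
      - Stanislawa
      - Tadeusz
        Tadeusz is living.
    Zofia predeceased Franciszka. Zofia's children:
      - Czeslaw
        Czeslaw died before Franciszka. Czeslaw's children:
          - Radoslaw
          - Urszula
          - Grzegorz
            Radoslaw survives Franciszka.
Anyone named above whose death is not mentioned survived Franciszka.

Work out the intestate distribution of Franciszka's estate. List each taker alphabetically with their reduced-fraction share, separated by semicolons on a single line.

Halina, as surviving spouse, takes 2/5.
The remaining 3/5 passes to Franciszka's descendants per stirpes.
The 3/5 is divided into 3 equal shares of 1/5 among Ireneusz, Bogdan, Zofia.
Ireneusz is living and takes 1/5.
Bogdan predeceased; the 1/5 allotted to Bogdan's branch passes to Bogdan's issue by representation.
The 1/5 is divided into 2 equal shares of 1/10 among Stanislawa, Tadeusz.
Stanislawa is living and takes 1/10.
Tadeusz is living and takes 1/10.
Zofia predeceased; the 1/5 allotted to Zofia's branch passes to Zofia's issue by representation.
Czeslaw's line is the sole branch at this level, so the full 1/5 passes to Czeslaw's issue by representation.
The 1/5 is divided into 3 equal shares of 1/15 among Radoslaw, Urszula, Grzegorz.
Radoslaw is living and takes 1/15.
Urszula is living and takes 1/15.
Grzegorz is living and takes 1/15.

Grzegorz 1/15; Halina 2/5; Ireneusz 1/5; Radoslaw 1/15; Stanislawa 1/10; Tadeusz 1/10; Urszula 1/15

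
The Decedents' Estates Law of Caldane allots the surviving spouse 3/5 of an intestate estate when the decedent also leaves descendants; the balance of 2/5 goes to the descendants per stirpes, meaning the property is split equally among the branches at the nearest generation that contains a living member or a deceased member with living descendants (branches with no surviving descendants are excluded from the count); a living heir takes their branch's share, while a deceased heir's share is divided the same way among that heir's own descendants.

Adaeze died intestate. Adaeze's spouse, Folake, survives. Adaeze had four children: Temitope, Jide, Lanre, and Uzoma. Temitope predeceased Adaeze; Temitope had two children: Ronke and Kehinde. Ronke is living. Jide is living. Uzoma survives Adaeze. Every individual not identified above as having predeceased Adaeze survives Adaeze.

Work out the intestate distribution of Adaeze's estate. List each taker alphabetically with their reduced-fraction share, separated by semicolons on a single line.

Folake, as surviving spouse, takes 3/5.
The remaining 2/5 passes to Adaeze's descendants per stirpes.
The 2/5 is divided into 4 equal shares of 1/10 among Temitope, Jide, Lanre, Uzoma.
Temitope predeceased; the 1/10 allotted to Temitope's branch passes to Temitope's issue by representation.
The 1/10 is divided into 2 equal shares of 1/20 among Ronke, Kehinde.
Ronke is living and takes 1/20.
Kehinde is living and takes 1/20.
Jide is living and takes 1/10.
Lanre is living and takes 1/10.
Uzoma is living and takes 1/10.

Folake 3/5; Jide 1/10; Kehinde 1/20; Lanre 1/10; Ronke 1/20; Uzoma 1/10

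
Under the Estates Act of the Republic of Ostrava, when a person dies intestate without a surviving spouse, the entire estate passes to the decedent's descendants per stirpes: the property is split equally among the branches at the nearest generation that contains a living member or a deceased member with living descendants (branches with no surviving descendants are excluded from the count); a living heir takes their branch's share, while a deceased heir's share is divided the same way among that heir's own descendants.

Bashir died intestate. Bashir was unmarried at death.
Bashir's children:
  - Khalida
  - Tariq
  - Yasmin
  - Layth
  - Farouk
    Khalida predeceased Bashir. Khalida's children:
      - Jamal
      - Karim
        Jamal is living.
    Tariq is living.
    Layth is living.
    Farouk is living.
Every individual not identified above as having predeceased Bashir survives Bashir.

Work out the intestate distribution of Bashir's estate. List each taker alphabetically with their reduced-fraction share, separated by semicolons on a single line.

There is no surviving spouse, so the entire estate passes to Bashir's descendants per stirpes.
The estate is divided into 5 equal shares of 1/5 among Khalida, Tariq, Yasmin, Layth, Farouk.
Khalida predeceased; the 1/5 allotted to Khalida's branch passes to Khalida's issue by representation.
The 1/5 is divided into 2 equal shares of 1/10 among Jamal, Karim.
Jamal is living and takes 1/10.
Karim is living and takes 1/10.
Tariq is living and takes 1/5.
Yasmin is living and takes 1/5.
Layth is living and takes 1/5.
Farouk is living and takes 1/5.

Farouk 1/5; Jamal 1/10; Karim 1/10; Layth 1/5; Tariq 1/5; Yasmin 1/5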